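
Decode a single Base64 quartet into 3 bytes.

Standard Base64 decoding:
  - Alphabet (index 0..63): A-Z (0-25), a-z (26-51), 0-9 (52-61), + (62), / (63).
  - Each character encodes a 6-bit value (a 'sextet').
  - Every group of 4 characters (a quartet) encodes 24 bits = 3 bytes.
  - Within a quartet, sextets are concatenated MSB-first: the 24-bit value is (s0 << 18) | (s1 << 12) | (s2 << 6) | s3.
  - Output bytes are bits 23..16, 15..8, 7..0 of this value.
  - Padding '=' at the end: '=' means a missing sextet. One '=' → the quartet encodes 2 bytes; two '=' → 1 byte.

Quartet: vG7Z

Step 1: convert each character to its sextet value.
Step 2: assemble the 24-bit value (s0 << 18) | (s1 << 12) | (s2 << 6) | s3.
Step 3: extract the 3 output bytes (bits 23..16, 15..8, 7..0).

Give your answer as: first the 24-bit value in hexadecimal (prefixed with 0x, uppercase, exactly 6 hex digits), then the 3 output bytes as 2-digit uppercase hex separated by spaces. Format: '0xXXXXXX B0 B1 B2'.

Sextets: v=47, G=6, 7=59, Z=25
24-bit: (47<<18) | (6<<12) | (59<<6) | 25
      = 0xBC0000 | 0x006000 | 0x000EC0 | 0x000019
      = 0xBC6ED9
Bytes: (v>>16)&0xFF=BC, (v>>8)&0xFF=6E, v&0xFF=D9

Answer: 0xBC6ED9 BC 6E D9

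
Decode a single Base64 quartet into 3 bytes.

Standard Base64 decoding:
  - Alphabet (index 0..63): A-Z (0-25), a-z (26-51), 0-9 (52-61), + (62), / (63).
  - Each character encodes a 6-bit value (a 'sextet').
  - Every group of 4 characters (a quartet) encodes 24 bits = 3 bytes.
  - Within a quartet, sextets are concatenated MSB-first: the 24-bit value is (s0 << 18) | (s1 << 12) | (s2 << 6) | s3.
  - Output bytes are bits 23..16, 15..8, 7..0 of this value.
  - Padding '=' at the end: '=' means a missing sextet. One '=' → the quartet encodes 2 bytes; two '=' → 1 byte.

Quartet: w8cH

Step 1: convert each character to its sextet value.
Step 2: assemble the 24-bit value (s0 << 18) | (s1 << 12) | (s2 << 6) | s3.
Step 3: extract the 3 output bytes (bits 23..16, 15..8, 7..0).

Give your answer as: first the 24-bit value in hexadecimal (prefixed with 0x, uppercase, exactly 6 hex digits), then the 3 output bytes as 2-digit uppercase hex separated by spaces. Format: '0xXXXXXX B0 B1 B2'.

Answer: 0xC3C707 C3 C7 07

Derivation:
Sextets: w=48, 8=60, c=28, H=7
24-bit: (48<<18) | (60<<12) | (28<<6) | 7
      = 0xC00000 | 0x03C000 | 0x000700 | 0x000007
      = 0xC3C707
Bytes: (v>>16)&0xFF=C3, (v>>8)&0xFF=C7, v&0xFF=07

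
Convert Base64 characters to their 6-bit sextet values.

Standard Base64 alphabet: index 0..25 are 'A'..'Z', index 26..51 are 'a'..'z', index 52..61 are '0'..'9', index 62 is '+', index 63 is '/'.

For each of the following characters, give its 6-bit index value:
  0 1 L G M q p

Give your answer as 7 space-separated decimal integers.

'0': 0..9 range, 52 + ord('0') − ord('0') = 52
'1': 0..9 range, 52 + ord('1') − ord('0') = 53
'L': A..Z range, ord('L') − ord('A') = 11
'G': A..Z range, ord('G') − ord('A') = 6
'M': A..Z range, ord('M') − ord('A') = 12
'q': a..z range, 26 + ord('q') − ord('a') = 42
'p': a..z range, 26 + ord('p') − ord('a') = 41

Answer: 52 53 11 6 12 42 41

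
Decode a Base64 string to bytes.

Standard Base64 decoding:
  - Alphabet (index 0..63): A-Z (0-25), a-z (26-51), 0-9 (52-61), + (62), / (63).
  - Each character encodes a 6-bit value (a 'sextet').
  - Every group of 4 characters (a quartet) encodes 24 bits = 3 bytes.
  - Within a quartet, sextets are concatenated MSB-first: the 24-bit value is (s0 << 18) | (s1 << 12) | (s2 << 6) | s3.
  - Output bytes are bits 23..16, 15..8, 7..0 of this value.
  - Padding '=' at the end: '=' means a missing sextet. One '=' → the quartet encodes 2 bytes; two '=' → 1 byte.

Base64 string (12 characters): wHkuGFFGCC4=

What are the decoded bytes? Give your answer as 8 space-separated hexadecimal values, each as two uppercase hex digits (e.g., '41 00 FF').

Answer: C0 79 2E 18 51 46 08 2E

Derivation:
After char 0 ('w'=48): chars_in_quartet=1 acc=0x30 bytes_emitted=0
After char 1 ('H'=7): chars_in_quartet=2 acc=0xC07 bytes_emitted=0
After char 2 ('k'=36): chars_in_quartet=3 acc=0x301E4 bytes_emitted=0
After char 3 ('u'=46): chars_in_quartet=4 acc=0xC0792E -> emit C0 79 2E, reset; bytes_emitted=3
After char 4 ('G'=6): chars_in_quartet=1 acc=0x6 bytes_emitted=3
After char 5 ('F'=5): chars_in_quartet=2 acc=0x185 bytes_emitted=3
After char 6 ('F'=5): chars_in_quartet=3 acc=0x6145 bytes_emitted=3
After char 7 ('G'=6): chars_in_quartet=4 acc=0x185146 -> emit 18 51 46, reset; bytes_emitted=6
After char 8 ('C'=2): chars_in_quartet=1 acc=0x2 bytes_emitted=6
After char 9 ('C'=2): chars_in_quartet=2 acc=0x82 bytes_emitted=6
After char 10 ('4'=56): chars_in_quartet=3 acc=0x20B8 bytes_emitted=6
Padding '=': partial quartet acc=0x20B8 -> emit 08 2E; bytes_emitted=8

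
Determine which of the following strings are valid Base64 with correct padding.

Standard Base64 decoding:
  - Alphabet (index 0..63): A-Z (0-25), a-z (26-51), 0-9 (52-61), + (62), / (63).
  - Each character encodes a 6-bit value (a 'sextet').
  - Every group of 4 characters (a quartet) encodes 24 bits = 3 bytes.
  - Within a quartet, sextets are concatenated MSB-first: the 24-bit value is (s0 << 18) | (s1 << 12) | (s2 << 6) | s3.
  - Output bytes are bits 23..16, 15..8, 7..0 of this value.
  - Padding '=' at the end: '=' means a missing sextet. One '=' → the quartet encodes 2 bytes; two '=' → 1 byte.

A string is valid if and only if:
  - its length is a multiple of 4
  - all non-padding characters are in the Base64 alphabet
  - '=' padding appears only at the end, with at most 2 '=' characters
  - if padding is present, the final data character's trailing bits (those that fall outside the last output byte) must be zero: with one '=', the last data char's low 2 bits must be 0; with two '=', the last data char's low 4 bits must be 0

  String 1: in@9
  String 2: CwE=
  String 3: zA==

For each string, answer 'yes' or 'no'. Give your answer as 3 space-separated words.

String 1: 'in@9' → invalid (bad char(s): ['@'])
String 2: 'CwE=' → valid
String 3: 'zA==' → valid

Answer: no yes yes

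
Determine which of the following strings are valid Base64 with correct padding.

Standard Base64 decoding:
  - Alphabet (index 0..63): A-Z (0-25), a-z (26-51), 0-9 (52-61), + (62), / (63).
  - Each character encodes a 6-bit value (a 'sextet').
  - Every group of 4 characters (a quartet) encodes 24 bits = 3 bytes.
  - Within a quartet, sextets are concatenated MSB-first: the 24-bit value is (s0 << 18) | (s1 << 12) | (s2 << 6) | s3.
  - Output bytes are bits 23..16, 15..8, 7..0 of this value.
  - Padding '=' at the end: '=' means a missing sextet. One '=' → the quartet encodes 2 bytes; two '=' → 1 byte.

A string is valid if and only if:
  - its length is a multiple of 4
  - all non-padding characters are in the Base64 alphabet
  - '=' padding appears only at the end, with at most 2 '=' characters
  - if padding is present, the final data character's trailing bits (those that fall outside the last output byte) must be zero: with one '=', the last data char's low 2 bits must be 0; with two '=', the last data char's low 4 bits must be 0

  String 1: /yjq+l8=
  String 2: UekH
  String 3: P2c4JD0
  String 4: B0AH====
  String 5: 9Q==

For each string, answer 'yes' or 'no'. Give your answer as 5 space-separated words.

String 1: '/yjq+l8=' → valid
String 2: 'UekH' → valid
String 3: 'P2c4JD0' → invalid (len=7 not mult of 4)
String 4: 'B0AH====' → invalid (4 pad chars (max 2))
String 5: '9Q==' → valid

Answer: yes yes no no yes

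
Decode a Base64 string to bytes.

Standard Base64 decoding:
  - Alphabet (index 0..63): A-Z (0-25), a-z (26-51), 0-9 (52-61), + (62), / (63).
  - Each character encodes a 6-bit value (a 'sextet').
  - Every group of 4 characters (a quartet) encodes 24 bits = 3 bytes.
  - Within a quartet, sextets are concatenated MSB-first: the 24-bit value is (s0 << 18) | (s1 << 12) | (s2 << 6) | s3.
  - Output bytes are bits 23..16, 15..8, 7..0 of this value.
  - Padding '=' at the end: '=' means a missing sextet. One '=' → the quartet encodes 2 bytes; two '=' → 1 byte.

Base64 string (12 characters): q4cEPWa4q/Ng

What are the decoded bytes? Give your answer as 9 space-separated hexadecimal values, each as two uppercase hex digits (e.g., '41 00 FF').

Answer: AB 87 04 3D 66 B8 AB F3 60

Derivation:
After char 0 ('q'=42): chars_in_quartet=1 acc=0x2A bytes_emitted=0
After char 1 ('4'=56): chars_in_quartet=2 acc=0xAB8 bytes_emitted=0
After char 2 ('c'=28): chars_in_quartet=3 acc=0x2AE1C bytes_emitted=0
After char 3 ('E'=4): chars_in_quartet=4 acc=0xAB8704 -> emit AB 87 04, reset; bytes_emitted=3
After char 4 ('P'=15): chars_in_quartet=1 acc=0xF bytes_emitted=3
After char 5 ('W'=22): chars_in_quartet=2 acc=0x3D6 bytes_emitted=3
After char 6 ('a'=26): chars_in_quartet=3 acc=0xF59A bytes_emitted=3
After char 7 ('4'=56): chars_in_quartet=4 acc=0x3D66B8 -> emit 3D 66 B8, reset; bytes_emitted=6
After char 8 ('q'=42): chars_in_quartet=1 acc=0x2A bytes_emitted=6
After char 9 ('/'=63): chars_in_quartet=2 acc=0xABF bytes_emitted=6
After char 10 ('N'=13): chars_in_quartet=3 acc=0x2AFCD bytes_emitted=6
After char 11 ('g'=32): chars_in_quartet=4 acc=0xABF360 -> emit AB F3 60, reset; bytes_emitted=9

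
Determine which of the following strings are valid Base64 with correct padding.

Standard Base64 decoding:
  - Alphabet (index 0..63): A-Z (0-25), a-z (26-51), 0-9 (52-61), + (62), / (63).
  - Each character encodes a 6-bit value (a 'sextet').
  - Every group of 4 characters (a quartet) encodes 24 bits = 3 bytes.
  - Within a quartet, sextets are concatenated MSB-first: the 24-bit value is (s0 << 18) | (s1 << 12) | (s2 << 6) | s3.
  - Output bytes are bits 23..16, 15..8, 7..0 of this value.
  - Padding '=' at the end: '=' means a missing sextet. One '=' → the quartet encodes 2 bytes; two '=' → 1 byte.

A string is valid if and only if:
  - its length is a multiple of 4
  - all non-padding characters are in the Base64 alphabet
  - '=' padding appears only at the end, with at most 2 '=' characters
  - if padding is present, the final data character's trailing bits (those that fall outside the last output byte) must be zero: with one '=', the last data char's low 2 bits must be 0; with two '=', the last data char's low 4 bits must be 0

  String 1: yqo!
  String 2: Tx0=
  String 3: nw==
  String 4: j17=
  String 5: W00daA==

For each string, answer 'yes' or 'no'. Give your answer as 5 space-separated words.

Answer: no yes yes no yes

Derivation:
String 1: 'yqo!' → invalid (bad char(s): ['!'])
String 2: 'Tx0=' → valid
String 3: 'nw==' → valid
String 4: 'j17=' → invalid (bad trailing bits)
String 5: 'W00daA==' → valid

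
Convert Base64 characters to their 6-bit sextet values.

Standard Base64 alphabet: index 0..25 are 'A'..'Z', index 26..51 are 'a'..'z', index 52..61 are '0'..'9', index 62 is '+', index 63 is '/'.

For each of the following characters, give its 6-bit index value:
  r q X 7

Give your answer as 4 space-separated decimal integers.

Answer: 43 42 23 59

Derivation:
'r': a..z range, 26 + ord('r') − ord('a') = 43
'q': a..z range, 26 + ord('q') − ord('a') = 42
'X': A..Z range, ord('X') − ord('A') = 23
'7': 0..9 range, 52 + ord('7') − ord('0') = 59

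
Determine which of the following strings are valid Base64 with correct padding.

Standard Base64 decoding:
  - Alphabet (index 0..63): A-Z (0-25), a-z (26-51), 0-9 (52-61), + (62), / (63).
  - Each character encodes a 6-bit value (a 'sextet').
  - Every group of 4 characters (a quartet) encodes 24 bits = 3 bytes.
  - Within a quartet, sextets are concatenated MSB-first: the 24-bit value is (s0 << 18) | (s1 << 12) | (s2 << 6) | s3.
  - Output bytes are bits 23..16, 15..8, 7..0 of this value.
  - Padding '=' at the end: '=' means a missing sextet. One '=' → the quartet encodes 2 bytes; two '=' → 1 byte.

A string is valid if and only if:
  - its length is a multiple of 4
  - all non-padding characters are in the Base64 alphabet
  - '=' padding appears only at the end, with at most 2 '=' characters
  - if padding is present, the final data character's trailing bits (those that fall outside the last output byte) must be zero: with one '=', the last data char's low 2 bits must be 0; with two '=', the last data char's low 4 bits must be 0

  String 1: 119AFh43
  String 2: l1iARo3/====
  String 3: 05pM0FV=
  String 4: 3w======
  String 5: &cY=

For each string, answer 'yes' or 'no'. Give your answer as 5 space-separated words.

String 1: '119AFh43' → valid
String 2: 'l1iARo3/====' → invalid (4 pad chars (max 2))
String 3: '05pM0FV=' → invalid (bad trailing bits)
String 4: '3w======' → invalid (6 pad chars (max 2))
String 5: '&cY=' → invalid (bad char(s): ['&'])

Answer: yes no no no no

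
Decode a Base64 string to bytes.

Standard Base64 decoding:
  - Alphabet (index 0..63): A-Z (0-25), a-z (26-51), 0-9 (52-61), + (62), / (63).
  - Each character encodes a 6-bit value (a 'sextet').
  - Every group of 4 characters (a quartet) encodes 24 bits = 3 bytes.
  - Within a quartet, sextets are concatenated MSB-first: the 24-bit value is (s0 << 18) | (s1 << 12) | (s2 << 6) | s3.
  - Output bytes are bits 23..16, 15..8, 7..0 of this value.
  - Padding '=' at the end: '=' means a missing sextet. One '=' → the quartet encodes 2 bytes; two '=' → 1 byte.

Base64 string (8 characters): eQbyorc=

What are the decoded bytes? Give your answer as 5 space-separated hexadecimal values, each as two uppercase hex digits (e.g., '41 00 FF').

After char 0 ('e'=30): chars_in_quartet=1 acc=0x1E bytes_emitted=0
After char 1 ('Q'=16): chars_in_quartet=2 acc=0x790 bytes_emitted=0
After char 2 ('b'=27): chars_in_quartet=3 acc=0x1E41B bytes_emitted=0
After char 3 ('y'=50): chars_in_quartet=4 acc=0x7906F2 -> emit 79 06 F2, reset; bytes_emitted=3
After char 4 ('o'=40): chars_in_quartet=1 acc=0x28 bytes_emitted=3
After char 5 ('r'=43): chars_in_quartet=2 acc=0xA2B bytes_emitted=3
After char 6 ('c'=28): chars_in_quartet=3 acc=0x28ADC bytes_emitted=3
Padding '=': partial quartet acc=0x28ADC -> emit A2 B7; bytes_emitted=5

Answer: 79 06 F2 A2 B7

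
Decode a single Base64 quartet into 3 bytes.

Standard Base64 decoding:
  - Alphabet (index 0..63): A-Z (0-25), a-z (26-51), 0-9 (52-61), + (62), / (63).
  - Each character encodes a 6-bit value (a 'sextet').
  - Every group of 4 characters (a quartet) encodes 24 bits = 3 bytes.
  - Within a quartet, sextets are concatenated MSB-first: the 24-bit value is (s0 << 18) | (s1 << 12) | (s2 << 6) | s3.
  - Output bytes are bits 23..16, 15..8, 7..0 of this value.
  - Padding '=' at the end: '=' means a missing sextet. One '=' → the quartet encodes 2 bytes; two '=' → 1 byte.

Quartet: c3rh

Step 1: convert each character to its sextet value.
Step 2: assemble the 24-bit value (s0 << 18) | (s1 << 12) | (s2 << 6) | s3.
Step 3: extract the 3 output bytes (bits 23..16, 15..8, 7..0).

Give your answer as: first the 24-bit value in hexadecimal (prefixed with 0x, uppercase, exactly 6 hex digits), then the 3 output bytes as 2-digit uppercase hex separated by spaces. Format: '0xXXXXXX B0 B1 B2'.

Answer: 0x737AE1 73 7A E1

Derivation:
Sextets: c=28, 3=55, r=43, h=33
24-bit: (28<<18) | (55<<12) | (43<<6) | 33
      = 0x700000 | 0x037000 | 0x000AC0 | 0x000021
      = 0x737AE1
Bytes: (v>>16)&0xFF=73, (v>>8)&0xFF=7A, v&0xFF=E1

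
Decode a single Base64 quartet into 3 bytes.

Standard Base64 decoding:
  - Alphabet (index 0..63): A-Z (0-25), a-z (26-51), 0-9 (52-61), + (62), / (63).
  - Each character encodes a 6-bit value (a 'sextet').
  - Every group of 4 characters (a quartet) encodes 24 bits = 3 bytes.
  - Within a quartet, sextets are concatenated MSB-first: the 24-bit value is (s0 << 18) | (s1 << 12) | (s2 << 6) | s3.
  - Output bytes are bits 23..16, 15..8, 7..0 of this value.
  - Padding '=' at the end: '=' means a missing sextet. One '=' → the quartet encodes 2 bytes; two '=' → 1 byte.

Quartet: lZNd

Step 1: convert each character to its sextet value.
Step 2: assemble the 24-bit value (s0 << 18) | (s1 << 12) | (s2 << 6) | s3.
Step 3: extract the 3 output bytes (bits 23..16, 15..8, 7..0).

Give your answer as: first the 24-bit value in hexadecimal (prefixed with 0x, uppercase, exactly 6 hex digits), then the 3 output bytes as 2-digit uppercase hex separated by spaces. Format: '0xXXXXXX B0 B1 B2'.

Sextets: l=37, Z=25, N=13, d=29
24-bit: (37<<18) | (25<<12) | (13<<6) | 29
      = 0x940000 | 0x019000 | 0x000340 | 0x00001D
      = 0x95935D
Bytes: (v>>16)&0xFF=95, (v>>8)&0xFF=93, v&0xFF=5D

Answer: 0x95935D 95 93 5D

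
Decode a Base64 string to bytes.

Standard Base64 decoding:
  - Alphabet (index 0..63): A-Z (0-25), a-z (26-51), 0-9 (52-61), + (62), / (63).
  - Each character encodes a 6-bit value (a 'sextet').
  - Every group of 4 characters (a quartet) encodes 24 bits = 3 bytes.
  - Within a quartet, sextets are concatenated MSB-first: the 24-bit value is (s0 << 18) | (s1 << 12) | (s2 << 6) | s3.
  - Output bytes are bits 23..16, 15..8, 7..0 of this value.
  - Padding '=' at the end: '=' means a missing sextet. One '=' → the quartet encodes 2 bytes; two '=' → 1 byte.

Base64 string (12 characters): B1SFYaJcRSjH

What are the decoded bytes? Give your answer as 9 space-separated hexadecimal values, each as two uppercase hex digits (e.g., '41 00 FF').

After char 0 ('B'=1): chars_in_quartet=1 acc=0x1 bytes_emitted=0
After char 1 ('1'=53): chars_in_quartet=2 acc=0x75 bytes_emitted=0
After char 2 ('S'=18): chars_in_quartet=3 acc=0x1D52 bytes_emitted=0
After char 3 ('F'=5): chars_in_quartet=4 acc=0x75485 -> emit 07 54 85, reset; bytes_emitted=3
After char 4 ('Y'=24): chars_in_quartet=1 acc=0x18 bytes_emitted=3
After char 5 ('a'=26): chars_in_quartet=2 acc=0x61A bytes_emitted=3
After char 6 ('J'=9): chars_in_quartet=3 acc=0x18689 bytes_emitted=3
After char 7 ('c'=28): chars_in_quartet=4 acc=0x61A25C -> emit 61 A2 5C, reset; bytes_emitted=6
After char 8 ('R'=17): chars_in_quartet=1 acc=0x11 bytes_emitted=6
After char 9 ('S'=18): chars_in_quartet=2 acc=0x452 bytes_emitted=6
After char 10 ('j'=35): chars_in_quartet=3 acc=0x114A3 bytes_emitted=6
After char 11 ('H'=7): chars_in_quartet=4 acc=0x4528C7 -> emit 45 28 C7, reset; bytes_emitted=9

Answer: 07 54 85 61 A2 5C 45 28 C7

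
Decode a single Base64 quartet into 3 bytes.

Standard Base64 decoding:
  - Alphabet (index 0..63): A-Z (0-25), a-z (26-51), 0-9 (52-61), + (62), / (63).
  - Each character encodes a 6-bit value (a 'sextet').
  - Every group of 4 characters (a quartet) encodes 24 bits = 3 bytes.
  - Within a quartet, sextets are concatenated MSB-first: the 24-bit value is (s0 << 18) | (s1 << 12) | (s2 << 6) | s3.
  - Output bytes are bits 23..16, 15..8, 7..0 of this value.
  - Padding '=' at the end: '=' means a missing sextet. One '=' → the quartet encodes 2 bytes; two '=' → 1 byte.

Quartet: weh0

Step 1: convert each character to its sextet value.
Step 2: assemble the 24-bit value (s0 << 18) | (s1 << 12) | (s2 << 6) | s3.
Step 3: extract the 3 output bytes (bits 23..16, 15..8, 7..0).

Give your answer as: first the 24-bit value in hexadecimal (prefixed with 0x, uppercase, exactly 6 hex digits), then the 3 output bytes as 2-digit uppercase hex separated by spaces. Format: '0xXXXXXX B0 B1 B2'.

Answer: 0xC1E874 C1 E8 74

Derivation:
Sextets: w=48, e=30, h=33, 0=52
24-bit: (48<<18) | (30<<12) | (33<<6) | 52
      = 0xC00000 | 0x01E000 | 0x000840 | 0x000034
      = 0xC1E874
Bytes: (v>>16)&0xFF=C1, (v>>8)&0xFF=E8, v&0xFF=74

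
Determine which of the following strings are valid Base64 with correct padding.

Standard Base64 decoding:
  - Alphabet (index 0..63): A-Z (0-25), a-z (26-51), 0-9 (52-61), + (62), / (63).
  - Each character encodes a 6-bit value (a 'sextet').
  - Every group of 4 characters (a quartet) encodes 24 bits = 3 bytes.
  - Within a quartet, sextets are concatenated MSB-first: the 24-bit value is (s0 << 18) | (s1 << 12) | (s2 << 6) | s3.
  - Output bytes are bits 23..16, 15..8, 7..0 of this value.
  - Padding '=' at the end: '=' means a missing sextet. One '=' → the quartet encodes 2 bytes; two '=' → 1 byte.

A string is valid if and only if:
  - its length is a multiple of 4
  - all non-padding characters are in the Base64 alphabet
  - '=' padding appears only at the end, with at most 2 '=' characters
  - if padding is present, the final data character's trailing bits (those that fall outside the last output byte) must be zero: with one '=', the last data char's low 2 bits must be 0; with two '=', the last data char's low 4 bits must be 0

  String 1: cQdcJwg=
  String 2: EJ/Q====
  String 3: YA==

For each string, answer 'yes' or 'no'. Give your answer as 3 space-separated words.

String 1: 'cQdcJwg=' → valid
String 2: 'EJ/Q====' → invalid (4 pad chars (max 2))
String 3: 'YA==' → valid

Answer: yes no yes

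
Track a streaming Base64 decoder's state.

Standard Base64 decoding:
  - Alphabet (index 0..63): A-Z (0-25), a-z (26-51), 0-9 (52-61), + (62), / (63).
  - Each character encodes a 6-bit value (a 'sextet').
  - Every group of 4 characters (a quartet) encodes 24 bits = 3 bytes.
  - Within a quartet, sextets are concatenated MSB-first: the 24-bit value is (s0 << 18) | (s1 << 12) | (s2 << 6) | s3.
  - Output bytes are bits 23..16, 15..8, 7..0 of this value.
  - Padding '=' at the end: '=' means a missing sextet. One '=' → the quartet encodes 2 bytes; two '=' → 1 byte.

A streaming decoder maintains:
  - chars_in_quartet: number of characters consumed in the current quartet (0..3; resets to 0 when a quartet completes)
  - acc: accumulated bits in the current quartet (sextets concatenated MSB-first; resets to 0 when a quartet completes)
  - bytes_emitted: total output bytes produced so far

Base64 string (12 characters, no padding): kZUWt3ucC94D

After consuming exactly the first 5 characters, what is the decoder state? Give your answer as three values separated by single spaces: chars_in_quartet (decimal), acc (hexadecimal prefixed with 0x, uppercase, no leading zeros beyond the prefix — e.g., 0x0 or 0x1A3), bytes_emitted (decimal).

Answer: 1 0x2D 3

Derivation:
After char 0 ('k'=36): chars_in_quartet=1 acc=0x24 bytes_emitted=0
After char 1 ('Z'=25): chars_in_quartet=2 acc=0x919 bytes_emitted=0
After char 2 ('U'=20): chars_in_quartet=3 acc=0x24654 bytes_emitted=0
After char 3 ('W'=22): chars_in_quartet=4 acc=0x919516 -> emit 91 95 16, reset; bytes_emitted=3
After char 4 ('t'=45): chars_in_quartet=1 acc=0x2D bytes_emitted=3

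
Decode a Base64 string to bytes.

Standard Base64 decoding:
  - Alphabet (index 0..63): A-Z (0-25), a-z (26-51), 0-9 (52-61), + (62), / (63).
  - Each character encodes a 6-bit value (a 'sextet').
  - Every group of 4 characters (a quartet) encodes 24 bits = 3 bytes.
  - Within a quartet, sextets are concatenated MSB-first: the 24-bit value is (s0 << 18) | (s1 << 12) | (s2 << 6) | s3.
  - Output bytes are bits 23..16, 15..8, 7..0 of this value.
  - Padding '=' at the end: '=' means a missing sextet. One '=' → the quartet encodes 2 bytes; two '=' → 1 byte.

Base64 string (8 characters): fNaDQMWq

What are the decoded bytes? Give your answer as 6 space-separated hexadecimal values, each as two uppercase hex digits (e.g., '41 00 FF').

After char 0 ('f'=31): chars_in_quartet=1 acc=0x1F bytes_emitted=0
After char 1 ('N'=13): chars_in_quartet=2 acc=0x7CD bytes_emitted=0
After char 2 ('a'=26): chars_in_quartet=3 acc=0x1F35A bytes_emitted=0
After char 3 ('D'=3): chars_in_quartet=4 acc=0x7CD683 -> emit 7C D6 83, reset; bytes_emitted=3
After char 4 ('Q'=16): chars_in_quartet=1 acc=0x10 bytes_emitted=3
After char 5 ('M'=12): chars_in_quartet=2 acc=0x40C bytes_emitted=3
After char 6 ('W'=22): chars_in_quartet=3 acc=0x10316 bytes_emitted=3
After char 7 ('q'=42): chars_in_quartet=4 acc=0x40C5AA -> emit 40 C5 AA, reset; bytes_emitted=6

Answer: 7C D6 83 40 C5 AA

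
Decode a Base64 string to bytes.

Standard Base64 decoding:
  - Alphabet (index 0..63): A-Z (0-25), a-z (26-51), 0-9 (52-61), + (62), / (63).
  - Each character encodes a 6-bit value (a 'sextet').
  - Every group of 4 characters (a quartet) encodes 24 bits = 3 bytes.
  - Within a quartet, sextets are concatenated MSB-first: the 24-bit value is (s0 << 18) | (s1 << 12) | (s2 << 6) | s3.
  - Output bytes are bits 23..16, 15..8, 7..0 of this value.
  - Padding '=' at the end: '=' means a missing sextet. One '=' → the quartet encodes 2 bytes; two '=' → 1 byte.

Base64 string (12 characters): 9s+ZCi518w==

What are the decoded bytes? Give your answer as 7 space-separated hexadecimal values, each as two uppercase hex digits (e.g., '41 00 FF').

After char 0 ('9'=61): chars_in_quartet=1 acc=0x3D bytes_emitted=0
After char 1 ('s'=44): chars_in_quartet=2 acc=0xF6C bytes_emitted=0
After char 2 ('+'=62): chars_in_quartet=3 acc=0x3DB3E bytes_emitted=0
After char 3 ('Z'=25): chars_in_quartet=4 acc=0xF6CF99 -> emit F6 CF 99, reset; bytes_emitted=3
After char 4 ('C'=2): chars_in_quartet=1 acc=0x2 bytes_emitted=3
After char 5 ('i'=34): chars_in_quartet=2 acc=0xA2 bytes_emitted=3
After char 6 ('5'=57): chars_in_quartet=3 acc=0x28B9 bytes_emitted=3
After char 7 ('1'=53): chars_in_quartet=4 acc=0xA2E75 -> emit 0A 2E 75, reset; bytes_emitted=6
After char 8 ('8'=60): chars_in_quartet=1 acc=0x3C bytes_emitted=6
After char 9 ('w'=48): chars_in_quartet=2 acc=0xF30 bytes_emitted=6
Padding '==': partial quartet acc=0xF30 -> emit F3; bytes_emitted=7

Answer: F6 CF 99 0A 2E 75 F3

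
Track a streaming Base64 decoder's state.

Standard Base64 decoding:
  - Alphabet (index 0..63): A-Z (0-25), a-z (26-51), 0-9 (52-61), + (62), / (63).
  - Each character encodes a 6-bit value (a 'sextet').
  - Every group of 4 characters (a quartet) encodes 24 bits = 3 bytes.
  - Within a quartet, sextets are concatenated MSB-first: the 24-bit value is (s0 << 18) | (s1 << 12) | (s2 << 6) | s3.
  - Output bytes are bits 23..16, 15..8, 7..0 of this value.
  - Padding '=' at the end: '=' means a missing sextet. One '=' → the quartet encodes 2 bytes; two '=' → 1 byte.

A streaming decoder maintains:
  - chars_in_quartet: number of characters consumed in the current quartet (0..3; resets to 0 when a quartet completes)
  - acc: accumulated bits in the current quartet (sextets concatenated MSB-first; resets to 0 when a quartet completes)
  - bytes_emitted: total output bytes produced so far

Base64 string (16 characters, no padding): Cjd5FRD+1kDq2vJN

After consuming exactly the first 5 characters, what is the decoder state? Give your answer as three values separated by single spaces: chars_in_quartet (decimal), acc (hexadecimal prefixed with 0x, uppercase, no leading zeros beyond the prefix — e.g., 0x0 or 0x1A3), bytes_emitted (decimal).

Answer: 1 0x5 3

Derivation:
After char 0 ('C'=2): chars_in_quartet=1 acc=0x2 bytes_emitted=0
After char 1 ('j'=35): chars_in_quartet=2 acc=0xA3 bytes_emitted=0
After char 2 ('d'=29): chars_in_quartet=3 acc=0x28DD bytes_emitted=0
After char 3 ('5'=57): chars_in_quartet=4 acc=0xA3779 -> emit 0A 37 79, reset; bytes_emitted=3
After char 4 ('F'=5): chars_in_quartet=1 acc=0x5 bytes_emitted=3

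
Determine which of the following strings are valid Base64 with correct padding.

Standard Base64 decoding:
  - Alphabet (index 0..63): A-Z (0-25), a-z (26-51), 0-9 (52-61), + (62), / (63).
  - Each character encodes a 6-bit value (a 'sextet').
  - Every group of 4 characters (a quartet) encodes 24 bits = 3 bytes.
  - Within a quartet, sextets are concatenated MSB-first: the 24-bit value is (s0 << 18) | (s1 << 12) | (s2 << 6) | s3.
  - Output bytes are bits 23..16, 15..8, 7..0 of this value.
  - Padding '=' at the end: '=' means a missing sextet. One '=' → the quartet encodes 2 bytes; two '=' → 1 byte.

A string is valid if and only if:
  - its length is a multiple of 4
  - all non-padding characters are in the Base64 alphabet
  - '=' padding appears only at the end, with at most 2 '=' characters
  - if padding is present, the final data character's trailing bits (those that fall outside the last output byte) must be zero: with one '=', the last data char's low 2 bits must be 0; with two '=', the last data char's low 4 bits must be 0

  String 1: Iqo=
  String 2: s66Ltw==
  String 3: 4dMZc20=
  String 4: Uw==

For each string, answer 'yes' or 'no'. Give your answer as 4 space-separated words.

Answer: yes yes yes yes

Derivation:
String 1: 'Iqo=' → valid
String 2: 's66Ltw==' → valid
String 3: '4dMZc20=' → valid
String 4: 'Uw==' → valid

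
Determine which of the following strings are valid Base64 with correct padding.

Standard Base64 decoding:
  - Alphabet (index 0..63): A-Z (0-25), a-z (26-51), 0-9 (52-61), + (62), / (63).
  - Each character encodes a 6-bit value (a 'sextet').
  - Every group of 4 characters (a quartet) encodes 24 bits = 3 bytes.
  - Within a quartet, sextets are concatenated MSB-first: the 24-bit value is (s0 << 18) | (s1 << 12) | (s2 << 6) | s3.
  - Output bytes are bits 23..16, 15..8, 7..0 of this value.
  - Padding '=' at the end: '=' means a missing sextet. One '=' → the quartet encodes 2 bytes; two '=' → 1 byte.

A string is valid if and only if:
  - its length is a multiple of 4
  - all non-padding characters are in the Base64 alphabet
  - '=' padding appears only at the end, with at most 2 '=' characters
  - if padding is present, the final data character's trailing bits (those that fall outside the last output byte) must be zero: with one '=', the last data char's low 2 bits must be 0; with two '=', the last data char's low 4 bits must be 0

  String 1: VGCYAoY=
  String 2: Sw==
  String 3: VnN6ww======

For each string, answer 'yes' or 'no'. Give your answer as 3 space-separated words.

Answer: yes yes no

Derivation:
String 1: 'VGCYAoY=' → valid
String 2: 'Sw==' → valid
String 3: 'VnN6ww======' → invalid (6 pad chars (max 2))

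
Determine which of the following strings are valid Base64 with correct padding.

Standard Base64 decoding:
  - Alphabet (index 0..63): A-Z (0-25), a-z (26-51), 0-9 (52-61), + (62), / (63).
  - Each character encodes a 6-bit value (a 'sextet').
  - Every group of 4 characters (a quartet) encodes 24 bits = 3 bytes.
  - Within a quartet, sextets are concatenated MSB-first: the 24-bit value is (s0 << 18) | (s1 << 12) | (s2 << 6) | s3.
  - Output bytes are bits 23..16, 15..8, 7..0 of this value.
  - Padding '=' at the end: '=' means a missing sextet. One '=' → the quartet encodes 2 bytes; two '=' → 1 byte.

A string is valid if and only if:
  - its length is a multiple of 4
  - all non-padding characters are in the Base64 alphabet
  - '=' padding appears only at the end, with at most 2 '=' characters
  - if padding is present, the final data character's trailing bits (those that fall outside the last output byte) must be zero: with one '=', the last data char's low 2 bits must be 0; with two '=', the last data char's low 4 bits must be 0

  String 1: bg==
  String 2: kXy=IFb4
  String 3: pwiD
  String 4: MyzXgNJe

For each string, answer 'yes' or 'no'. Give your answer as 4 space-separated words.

Answer: yes no yes yes

Derivation:
String 1: 'bg==' → valid
String 2: 'kXy=IFb4' → invalid (bad char(s): ['=']; '=' in middle)
String 3: 'pwiD' → valid
String 4: 'MyzXgNJe' → valid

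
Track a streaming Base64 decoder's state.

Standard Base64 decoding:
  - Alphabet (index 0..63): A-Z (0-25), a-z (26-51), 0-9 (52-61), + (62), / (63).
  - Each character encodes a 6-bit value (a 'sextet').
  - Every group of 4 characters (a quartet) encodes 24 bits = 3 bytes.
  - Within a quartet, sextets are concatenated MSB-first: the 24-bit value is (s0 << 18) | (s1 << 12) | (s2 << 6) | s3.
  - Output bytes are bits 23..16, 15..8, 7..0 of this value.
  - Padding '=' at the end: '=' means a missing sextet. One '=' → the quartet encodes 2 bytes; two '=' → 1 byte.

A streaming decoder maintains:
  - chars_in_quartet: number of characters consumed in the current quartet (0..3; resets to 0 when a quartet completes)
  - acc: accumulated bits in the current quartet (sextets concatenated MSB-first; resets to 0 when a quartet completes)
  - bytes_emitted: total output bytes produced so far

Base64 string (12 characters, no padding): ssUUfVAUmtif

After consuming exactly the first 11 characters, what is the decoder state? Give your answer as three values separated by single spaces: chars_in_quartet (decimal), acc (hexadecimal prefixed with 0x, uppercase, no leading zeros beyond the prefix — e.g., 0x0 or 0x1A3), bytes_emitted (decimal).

Answer: 3 0x26B62 6

Derivation:
After char 0 ('s'=44): chars_in_quartet=1 acc=0x2C bytes_emitted=0
After char 1 ('s'=44): chars_in_quartet=2 acc=0xB2C bytes_emitted=0
After char 2 ('U'=20): chars_in_quartet=3 acc=0x2CB14 bytes_emitted=0
After char 3 ('U'=20): chars_in_quartet=4 acc=0xB2C514 -> emit B2 C5 14, reset; bytes_emitted=3
After char 4 ('f'=31): chars_in_quartet=1 acc=0x1F bytes_emitted=3
After char 5 ('V'=21): chars_in_quartet=2 acc=0x7D5 bytes_emitted=3
After char 6 ('A'=0): chars_in_quartet=3 acc=0x1F540 bytes_emitted=3
After char 7 ('U'=20): chars_in_quartet=4 acc=0x7D5014 -> emit 7D 50 14, reset; bytes_emitted=6
After char 8 ('m'=38): chars_in_quartet=1 acc=0x26 bytes_emitted=6
After char 9 ('t'=45): chars_in_quartet=2 acc=0x9AD bytes_emitted=6
After char 10 ('i'=34): chars_in_quartet=3 acc=0x26B62 bytes_emitted=6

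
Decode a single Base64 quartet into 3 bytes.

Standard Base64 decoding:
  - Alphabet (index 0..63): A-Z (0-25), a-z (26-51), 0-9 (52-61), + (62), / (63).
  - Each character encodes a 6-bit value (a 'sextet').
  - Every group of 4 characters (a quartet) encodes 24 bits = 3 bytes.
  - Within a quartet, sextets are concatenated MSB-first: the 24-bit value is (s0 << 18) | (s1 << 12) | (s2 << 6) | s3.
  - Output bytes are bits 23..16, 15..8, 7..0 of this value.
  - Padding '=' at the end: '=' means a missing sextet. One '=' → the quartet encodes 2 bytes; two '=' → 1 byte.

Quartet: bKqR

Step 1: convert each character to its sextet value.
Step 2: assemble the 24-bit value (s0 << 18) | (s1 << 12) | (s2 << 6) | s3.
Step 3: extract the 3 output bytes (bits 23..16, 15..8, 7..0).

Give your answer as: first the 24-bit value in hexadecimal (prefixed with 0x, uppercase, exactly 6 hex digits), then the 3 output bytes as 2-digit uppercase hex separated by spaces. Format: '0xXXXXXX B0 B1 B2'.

Sextets: b=27, K=10, q=42, R=17
24-bit: (27<<18) | (10<<12) | (42<<6) | 17
      = 0x6C0000 | 0x00A000 | 0x000A80 | 0x000011
      = 0x6CAA91
Bytes: (v>>16)&0xFF=6C, (v>>8)&0xFF=AA, v&0xFF=91

Answer: 0x6CAA91 6C AA 91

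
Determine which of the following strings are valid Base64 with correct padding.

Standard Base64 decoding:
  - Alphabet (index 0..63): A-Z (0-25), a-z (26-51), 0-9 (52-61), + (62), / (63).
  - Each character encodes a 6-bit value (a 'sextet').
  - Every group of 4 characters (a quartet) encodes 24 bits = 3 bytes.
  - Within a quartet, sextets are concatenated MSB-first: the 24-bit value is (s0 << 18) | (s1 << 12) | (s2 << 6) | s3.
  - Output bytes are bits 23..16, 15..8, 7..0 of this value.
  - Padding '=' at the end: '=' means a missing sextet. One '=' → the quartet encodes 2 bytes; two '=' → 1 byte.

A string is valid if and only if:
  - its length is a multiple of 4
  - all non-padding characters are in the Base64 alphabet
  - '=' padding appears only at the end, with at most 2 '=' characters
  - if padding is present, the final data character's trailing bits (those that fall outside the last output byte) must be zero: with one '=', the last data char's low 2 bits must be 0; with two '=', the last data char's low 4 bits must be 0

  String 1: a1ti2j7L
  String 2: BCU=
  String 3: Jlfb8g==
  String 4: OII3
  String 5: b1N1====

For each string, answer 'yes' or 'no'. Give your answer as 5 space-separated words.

Answer: yes yes yes yes no

Derivation:
String 1: 'a1ti2j7L' → valid
String 2: 'BCU=' → valid
String 3: 'Jlfb8g==' → valid
String 4: 'OII3' → valid
String 5: 'b1N1====' → invalid (4 pad chars (max 2))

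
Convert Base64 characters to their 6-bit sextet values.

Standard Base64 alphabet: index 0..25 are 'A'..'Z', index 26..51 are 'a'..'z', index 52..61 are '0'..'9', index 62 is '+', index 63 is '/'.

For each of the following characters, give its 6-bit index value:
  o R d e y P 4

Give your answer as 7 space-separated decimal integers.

'o': a..z range, 26 + ord('o') − ord('a') = 40
'R': A..Z range, ord('R') − ord('A') = 17
'd': a..z range, 26 + ord('d') − ord('a') = 29
'e': a..z range, 26 + ord('e') − ord('a') = 30
'y': a..z range, 26 + ord('y') − ord('a') = 50
'P': A..Z range, ord('P') − ord('A') = 15
'4': 0..9 range, 52 + ord('4') − ord('0') = 56

Answer: 40 17 29 30 50 15 56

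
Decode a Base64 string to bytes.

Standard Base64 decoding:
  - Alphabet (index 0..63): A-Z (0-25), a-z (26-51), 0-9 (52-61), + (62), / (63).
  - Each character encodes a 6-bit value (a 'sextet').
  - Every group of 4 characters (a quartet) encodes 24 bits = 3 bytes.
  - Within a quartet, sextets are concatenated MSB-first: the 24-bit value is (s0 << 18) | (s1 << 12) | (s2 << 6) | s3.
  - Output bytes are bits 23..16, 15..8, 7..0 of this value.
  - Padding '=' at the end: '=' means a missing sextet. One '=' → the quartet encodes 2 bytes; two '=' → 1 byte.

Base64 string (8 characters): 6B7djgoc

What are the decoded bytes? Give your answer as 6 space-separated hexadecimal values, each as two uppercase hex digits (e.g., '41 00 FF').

After char 0 ('6'=58): chars_in_quartet=1 acc=0x3A bytes_emitted=0
After char 1 ('B'=1): chars_in_quartet=2 acc=0xE81 bytes_emitted=0
After char 2 ('7'=59): chars_in_quartet=3 acc=0x3A07B bytes_emitted=0
After char 3 ('d'=29): chars_in_quartet=4 acc=0xE81EDD -> emit E8 1E DD, reset; bytes_emitted=3
After char 4 ('j'=35): chars_in_quartet=1 acc=0x23 bytes_emitted=3
After char 5 ('g'=32): chars_in_quartet=2 acc=0x8E0 bytes_emitted=3
After char 6 ('o'=40): chars_in_quartet=3 acc=0x23828 bytes_emitted=3
After char 7 ('c'=28): chars_in_quartet=4 acc=0x8E0A1C -> emit 8E 0A 1C, reset; bytes_emitted=6

Answer: E8 1E DD 8E 0A 1C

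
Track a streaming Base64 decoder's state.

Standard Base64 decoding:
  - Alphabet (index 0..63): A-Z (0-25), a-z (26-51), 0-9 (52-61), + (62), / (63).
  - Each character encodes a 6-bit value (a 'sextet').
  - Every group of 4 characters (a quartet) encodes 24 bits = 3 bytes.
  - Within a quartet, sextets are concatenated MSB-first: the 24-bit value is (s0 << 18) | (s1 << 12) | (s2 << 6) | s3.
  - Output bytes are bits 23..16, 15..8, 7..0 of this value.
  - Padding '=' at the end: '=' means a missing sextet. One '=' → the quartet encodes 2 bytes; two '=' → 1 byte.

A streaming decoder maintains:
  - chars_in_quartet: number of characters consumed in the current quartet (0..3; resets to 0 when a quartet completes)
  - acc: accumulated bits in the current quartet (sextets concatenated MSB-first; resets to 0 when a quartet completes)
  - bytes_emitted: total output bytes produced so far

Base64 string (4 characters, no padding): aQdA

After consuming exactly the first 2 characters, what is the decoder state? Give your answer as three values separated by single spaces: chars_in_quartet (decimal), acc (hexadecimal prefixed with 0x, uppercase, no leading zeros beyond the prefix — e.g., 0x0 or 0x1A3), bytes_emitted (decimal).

After char 0 ('a'=26): chars_in_quartet=1 acc=0x1A bytes_emitted=0
After char 1 ('Q'=16): chars_in_quartet=2 acc=0x690 bytes_emitted=0

Answer: 2 0x690 0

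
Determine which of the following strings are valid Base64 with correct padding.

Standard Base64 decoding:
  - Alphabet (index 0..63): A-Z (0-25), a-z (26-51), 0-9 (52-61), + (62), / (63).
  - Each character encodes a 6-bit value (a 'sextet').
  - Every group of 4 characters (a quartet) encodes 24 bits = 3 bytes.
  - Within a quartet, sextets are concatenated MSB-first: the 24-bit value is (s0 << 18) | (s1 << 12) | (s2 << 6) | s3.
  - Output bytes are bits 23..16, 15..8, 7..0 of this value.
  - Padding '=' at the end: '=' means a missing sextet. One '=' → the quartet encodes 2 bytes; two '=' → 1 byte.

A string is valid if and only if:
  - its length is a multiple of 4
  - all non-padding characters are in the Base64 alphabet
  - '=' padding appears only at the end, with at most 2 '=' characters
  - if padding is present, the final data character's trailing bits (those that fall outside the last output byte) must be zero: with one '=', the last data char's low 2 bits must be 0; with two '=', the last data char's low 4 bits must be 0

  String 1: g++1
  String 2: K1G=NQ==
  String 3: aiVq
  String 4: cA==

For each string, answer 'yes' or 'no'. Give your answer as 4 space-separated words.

Answer: yes no yes yes

Derivation:
String 1: 'g++1' → valid
String 2: 'K1G=NQ==' → invalid (bad char(s): ['=']; '=' in middle)
String 3: 'aiVq' → valid
String 4: 'cA==' → valid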